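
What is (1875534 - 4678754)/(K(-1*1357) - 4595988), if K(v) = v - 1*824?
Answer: 2803220/4598169 ≈ 0.60964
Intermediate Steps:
K(v) = -824 + v (K(v) = v - 824 = -824 + v)
(1875534 - 4678754)/(K(-1*1357) - 4595988) = (1875534 - 4678754)/((-824 - 1*1357) - 4595988) = -2803220/((-824 - 1357) - 4595988) = -2803220/(-2181 - 4595988) = -2803220/(-4598169) = -2803220*(-1/4598169) = 2803220/4598169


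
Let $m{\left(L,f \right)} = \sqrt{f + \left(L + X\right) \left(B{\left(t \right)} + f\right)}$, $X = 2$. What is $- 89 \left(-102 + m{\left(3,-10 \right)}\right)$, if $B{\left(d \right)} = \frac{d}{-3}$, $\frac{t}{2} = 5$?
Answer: $9078 - \frac{89 i \sqrt{690}}{3} \approx 9078.0 - 779.28 i$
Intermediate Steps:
$t = 10$ ($t = 2 \cdot 5 = 10$)
$B{\left(d \right)} = - \frac{d}{3}$ ($B{\left(d \right)} = d \left(- \frac{1}{3}\right) = - \frac{d}{3}$)
$m{\left(L,f \right)} = \sqrt{f + \left(2 + L\right) \left(- \frac{10}{3} + f\right)}$ ($m{\left(L,f \right)} = \sqrt{f + \left(L + 2\right) \left(\left(- \frac{1}{3}\right) 10 + f\right)} = \sqrt{f + \left(2 + L\right) \left(- \frac{10}{3} + f\right)}$)
$- 89 \left(-102 + m{\left(3,-10 \right)}\right) = - 89 \left(-102 + \frac{\sqrt{-60 - 90 + 27 \left(-10\right) + 9 \cdot 3 \left(-10\right)}}{3}\right) = - 89 \left(-102 + \frac{\sqrt{-60 - 90 - 270 - 270}}{3}\right) = - 89 \left(-102 + \frac{\sqrt{-690}}{3}\right) = - 89 \left(-102 + \frac{i \sqrt{690}}{3}\right) = 9078 - \frac{89 i \sqrt{690}}{3}$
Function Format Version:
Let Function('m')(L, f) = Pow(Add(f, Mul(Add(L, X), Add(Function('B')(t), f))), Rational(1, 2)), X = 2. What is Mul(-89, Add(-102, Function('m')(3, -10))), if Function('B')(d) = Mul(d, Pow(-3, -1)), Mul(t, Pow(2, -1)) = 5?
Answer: Add(9078, Mul(Rational(-89, 3), I, Pow(690, Rational(1, 2)))) ≈ Add(9078.0, Mul(-779.28, I))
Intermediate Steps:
t = 10 (t = Mul(2, 5) = 10)
Function('B')(d) = Mul(Rational(-1, 3), d) (Function('B')(d) = Mul(d, Rational(-1, 3)) = Mul(Rational(-1, 3), d))
Function('m')(L, f) = Pow(Add(f, Mul(Add(2, L), Add(Rational(-10, 3), f))), Rational(1, 2)) (Function('m')(L, f) = Pow(Add(f, Mul(Add(L, 2), Add(Mul(Rational(-1, 3), 10), f))), Rational(1, 2)) = Pow(Add(f, Mul(Add(2, L), Add(Rational(-10, 3), f))), Rational(1, 2)))
Mul(-89, Add(-102, Function('m')(3, -10))) = Mul(-89, Add(-102, Mul(Rational(1, 3), Pow(Add(-60, Mul(-30, 3), Mul(27, -10), Mul(9, 3, -10)), Rational(1, 2))))) = Mul(-89, Add(-102, Mul(Rational(1, 3), Pow(Add(-60, -90, -270, -270), Rational(1, 2))))) = Mul(-89, Add(-102, Mul(Rational(1, 3), Pow(-690, Rational(1, 2))))) = Mul(-89, Add(-102, Mul(Rational(1, 3), Mul(I, Pow(690, Rational(1, 2)))))) = Mul(-89, Add(-102, Mul(Rational(1, 3), I, Pow(690, Rational(1, 2))))) = Add(9078, Mul(Rational(-89, 3), I, Pow(690, Rational(1, 2))))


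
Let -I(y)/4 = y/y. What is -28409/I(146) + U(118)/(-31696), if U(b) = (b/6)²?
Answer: 2026012763/285264 ≈ 7102.2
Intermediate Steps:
I(y) = -4 (I(y) = -4*y/y = -4*1 = -4)
U(b) = b²/36 (U(b) = (b*(⅙))² = (b/6)² = b²/36)
-28409/I(146) + U(118)/(-31696) = -28409/(-4) + ((1/36)*118²)/(-31696) = -28409*(-¼) + ((1/36)*13924)*(-1/31696) = 28409/4 + (3481/9)*(-1/31696) = 28409/4 - 3481/285264 = 2026012763/285264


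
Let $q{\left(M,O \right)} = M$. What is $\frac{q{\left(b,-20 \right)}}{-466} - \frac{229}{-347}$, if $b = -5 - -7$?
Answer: $\frac{53010}{80851} \approx 0.65565$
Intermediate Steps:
$b = 2$ ($b = -5 + 7 = 2$)
$\frac{q{\left(b,-20 \right)}}{-466} - \frac{229}{-347} = \frac{2}{-466} - \frac{229}{-347} = 2 \left(- \frac{1}{466}\right) - - \frac{229}{347} = - \frac{1}{233} + \frac{229}{347} = \frac{53010}{80851}$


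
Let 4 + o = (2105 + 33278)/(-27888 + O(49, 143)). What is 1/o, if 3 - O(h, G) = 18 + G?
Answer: -28046/147567 ≈ -0.19006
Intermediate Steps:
O(h, G) = -15 - G (O(h, G) = 3 - (18 + G) = 3 + (-18 - G) = -15 - G)
o = -147567/28046 (o = -4 + (2105 + 33278)/(-27888 + (-15 - 1*143)) = -4 + 35383/(-27888 + (-15 - 143)) = -4 + 35383/(-27888 - 158) = -4 + 35383/(-28046) = -4 + 35383*(-1/28046) = -4 - 35383/28046 = -147567/28046 ≈ -5.2616)
1/o = 1/(-147567/28046) = -28046/147567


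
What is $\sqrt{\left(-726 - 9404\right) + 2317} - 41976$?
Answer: $-41976 + i \sqrt{7813} \approx -41976.0 + 88.391 i$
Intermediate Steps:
$\sqrt{\left(-726 - 9404\right) + 2317} - 41976 = \sqrt{-10130 + 2317} - 41976 = \sqrt{-7813} - 41976 = i \sqrt{7813} - 41976 = -41976 + i \sqrt{7813}$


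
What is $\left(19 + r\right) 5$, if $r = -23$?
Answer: $-20$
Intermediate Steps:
$\left(19 + r\right) 5 = \left(19 - 23\right) 5 = \left(-4\right) 5 = -20$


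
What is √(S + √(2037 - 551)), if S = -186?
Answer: √(-186 + √1486) ≈ 12.143*I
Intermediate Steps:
√(S + √(2037 - 551)) = √(-186 + √(2037 - 551)) = √(-186 + √1486)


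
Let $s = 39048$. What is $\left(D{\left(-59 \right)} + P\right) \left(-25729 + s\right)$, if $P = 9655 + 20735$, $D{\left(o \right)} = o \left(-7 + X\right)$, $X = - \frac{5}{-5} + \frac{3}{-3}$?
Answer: $410265157$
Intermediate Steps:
$X = 0$ ($X = \left(-5\right) \left(- \frac{1}{5}\right) + 3 \left(- \frac{1}{3}\right) = 1 - 1 = 0$)
$D{\left(o \right)} = - 7 o$ ($D{\left(o \right)} = o \left(-7 + 0\right) = o \left(-7\right) = - 7 o$)
$P = 30390$
$\left(D{\left(-59 \right)} + P\right) \left(-25729 + s\right) = \left(\left(-7\right) \left(-59\right) + 30390\right) \left(-25729 + 39048\right) = \left(413 + 30390\right) 13319 = 30803 \cdot 13319 = 410265157$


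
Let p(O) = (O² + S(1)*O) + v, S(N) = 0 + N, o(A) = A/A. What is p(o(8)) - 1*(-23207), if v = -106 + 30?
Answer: 23133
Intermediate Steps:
o(A) = 1
S(N) = N
v = -76
p(O) = -76 + O + O² (p(O) = (O² + 1*O) - 76 = (O² + O) - 76 = (O + O²) - 76 = -76 + O + O²)
p(o(8)) - 1*(-23207) = (-76 + 1 + 1²) - 1*(-23207) = (-76 + 1 + 1) + 23207 = -74 + 23207 = 23133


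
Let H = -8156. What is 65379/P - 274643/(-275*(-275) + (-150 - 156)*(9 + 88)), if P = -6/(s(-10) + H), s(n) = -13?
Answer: 8179094692745/91886 ≈ 8.9014e+7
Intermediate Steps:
P = 2/2723 (P = -6/(-13 - 8156) = -6/(-8169) = -6*(-1/8169) = 2/2723 ≈ 0.00073448)
65379/P - 274643/(-275*(-275) + (-150 - 156)*(9 + 88)) = 65379/(2/2723) - 274643/(-275*(-275) + (-150 - 156)*(9 + 88)) = 65379*(2723/2) - 274643/(75625 - 306*97) = 178027017/2 - 274643/(75625 - 29682) = 178027017/2 - 274643/45943 = 8179094692745/91886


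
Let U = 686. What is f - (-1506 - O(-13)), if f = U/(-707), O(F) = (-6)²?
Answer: 155644/101 ≈ 1541.0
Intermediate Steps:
O(F) = 36
f = -98/101 (f = 686/(-707) = 686*(-1/707) = -98/101 ≈ -0.97030)
f - (-1506 - O(-13)) = -98/101 - (-1506 - 1*36) = -98/101 - (-1506 - 36) = -98/101 - 1*(-1542) = -98/101 + 1542 = 155644/101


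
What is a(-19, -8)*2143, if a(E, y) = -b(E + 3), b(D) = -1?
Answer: 2143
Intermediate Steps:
a(E, y) = 1 (a(E, y) = -1*(-1) = 1)
a(-19, -8)*2143 = 1*2143 = 2143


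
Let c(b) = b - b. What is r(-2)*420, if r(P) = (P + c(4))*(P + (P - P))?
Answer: 1680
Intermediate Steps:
c(b) = 0
r(P) = P**2 (r(P) = (P + 0)*(P + (P - P)) = P*(P + 0) = P*P = P**2)
r(-2)*420 = (-2)**2*420 = 4*420 = 1680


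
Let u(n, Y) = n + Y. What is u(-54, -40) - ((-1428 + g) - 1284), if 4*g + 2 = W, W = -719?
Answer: 11193/4 ≈ 2798.3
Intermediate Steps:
u(n, Y) = Y + n
g = -721/4 (g = -½ + (¼)*(-719) = -½ - 719/4 = -721/4 ≈ -180.25)
u(-54, -40) - ((-1428 + g) - 1284) = (-40 - 54) - ((-1428 - 721/4) - 1284) = -94 - (-6433/4 - 1284) = -94 - 1*(-11569/4) = -94 + 11569/4 = 11193/4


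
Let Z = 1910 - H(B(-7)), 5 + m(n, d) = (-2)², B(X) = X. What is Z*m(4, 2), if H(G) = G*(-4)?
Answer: -1882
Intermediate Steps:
m(n, d) = -1 (m(n, d) = -5 + (-2)² = -5 + 4 = -1)
H(G) = -4*G
Z = 1882 (Z = 1910 - (-4)*(-7) = 1910 - 1*28 = 1910 - 28 = 1882)
Z*m(4, 2) = 1882*(-1) = -1882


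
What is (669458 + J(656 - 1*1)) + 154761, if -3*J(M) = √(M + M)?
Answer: 824219 - √1310/3 ≈ 8.2421e+5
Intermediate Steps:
J(M) = -√2*√M/3 (J(M) = -√(M + M)/3 = -√2*√M/3)
(669458 + J(656 - 1*1)) + 154761 = (669458 - √2*√(656 - 1*1)/3) + 154761 = (669458 - √2*√(656 - 1)/3) + 154761 = (669458 - √2*√655/3) + 154761 = (669458 - √1310/3) + 154761 = 824219 - √1310/3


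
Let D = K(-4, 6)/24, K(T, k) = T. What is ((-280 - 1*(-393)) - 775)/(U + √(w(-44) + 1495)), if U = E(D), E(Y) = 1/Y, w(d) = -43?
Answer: -331/118 - 3641*√3/354 ≈ -20.620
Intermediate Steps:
D = -⅙ (D = -4/24 = -4*1/24 = -⅙ ≈ -0.16667)
U = -6 (U = 1/(-⅙) = -6)
((-280 - 1*(-393)) - 775)/(U + √(w(-44) + 1495)) = ((-280 - 1*(-393)) - 775)/(-6 + √(-43 + 1495)) = ((-280 + 393) - 775)/(-6 + √1452) = (113 - 775)/(-6 + 22*√3) = -662/(-6 + 22*√3)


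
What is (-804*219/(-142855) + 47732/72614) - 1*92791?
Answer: -481263383910873/5186636485 ≈ -92789.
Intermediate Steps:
(-804*219/(-142855) + 47732/72614) - 1*92791 = (-176076*(-1/142855) + 47732*(1/72614)) - 92791 = (176076/142855 + 23866/36307) - 92791 = 9802168762/5186636485 - 92791 = -481263383910873/5186636485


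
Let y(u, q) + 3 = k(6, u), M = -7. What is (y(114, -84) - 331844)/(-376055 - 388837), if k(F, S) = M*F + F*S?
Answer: 331205/764892 ≈ 0.43301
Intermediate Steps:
k(F, S) = -7*F + F*S
y(u, q) = -45 + 6*u (y(u, q) = -3 + 6*(-7 + u) = -3 + (-42 + 6*u) = -45 + 6*u)
(y(114, -84) - 331844)/(-376055 - 388837) = ((-45 + 6*114) - 331844)/(-376055 - 388837) = ((-45 + 684) - 331844)/(-764892) = (639 - 331844)*(-1/764892) = -331205*(-1/764892) = 331205/764892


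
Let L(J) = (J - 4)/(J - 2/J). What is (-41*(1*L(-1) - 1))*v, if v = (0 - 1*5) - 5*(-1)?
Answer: 0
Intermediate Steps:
L(J) = (-4 + J)/(J - 2/J)
v = 0 (v = (0 - 5) + 5 = -5 + 5 = 0)
(-41*(1*L(-1) - 1))*v = -41*(1*(-(-4 - 1)/(-2 + (-1)²)) - 1)*0 = -41*(1*(-1*(-5)/(-2 + 1)) - 1)*0 = -41*(1*(-1*(-5)/(-1)) - 1)*0 = -41*(1*(-1*(-1)*(-5)) - 1)*0 = -41*(1*(-5) - 1)*0 = -41*(-5 - 1)*0 = -41*(-6)*0 = 246*0 = 0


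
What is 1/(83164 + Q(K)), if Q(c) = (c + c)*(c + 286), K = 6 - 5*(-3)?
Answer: 1/96058 ≈ 1.0410e-5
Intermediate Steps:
K = 21 (K = 6 + 15 = 21)
Q(c) = 2*c*(286 + c) (Q(c) = (2*c)*(286 + c) = 2*c*(286 + c))
1/(83164 + Q(K)) = 1/(83164 + 2*21*(286 + 21)) = 1/(83164 + 2*21*307) = 1/(83164 + 12894) = 1/96058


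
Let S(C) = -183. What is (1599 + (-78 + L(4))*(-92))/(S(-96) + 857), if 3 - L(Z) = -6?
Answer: 7947/674 ≈ 11.791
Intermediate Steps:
L(Z) = 9 (L(Z) = 3 - 1*(-6) = 3 + 6 = 9)
(1599 + (-78 + L(4))*(-92))/(S(-96) + 857) = (1599 + (-78 + 9)*(-92))/(-183 + 857) = (1599 - 69*(-92))/674 = (1599 + 6348)*(1/674) = 7947*(1/674) = 7947/674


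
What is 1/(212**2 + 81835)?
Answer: 1/126779 ≈ 7.8877e-6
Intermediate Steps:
1/(212**2 + 81835) = 1/(44944 + 81835) = 1/126779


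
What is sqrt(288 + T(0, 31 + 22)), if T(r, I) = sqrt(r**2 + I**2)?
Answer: sqrt(341) ≈ 18.466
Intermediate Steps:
T(r, I) = sqrt(I**2 + r**2)
sqrt(288 + T(0, 31 + 22)) = sqrt(288 + sqrt((31 + 22)**2 + 0**2)) = sqrt(288 + sqrt(53**2 + 0)) = sqrt(288 + sqrt(2809 + 0)) = sqrt(288 + sqrt(2809)) = sqrt(288 + 53) = sqrt(341)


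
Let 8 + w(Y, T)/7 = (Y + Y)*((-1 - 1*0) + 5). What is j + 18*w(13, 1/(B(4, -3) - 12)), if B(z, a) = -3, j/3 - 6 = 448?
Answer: 13458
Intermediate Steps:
j = 1362 (j = 18 + 3*448 = 18 + 1344 = 1362)
w(Y, T) = -56 + 56*Y (w(Y, T) = -56 + 7*((Y + Y)*((-1 - 1*0) + 5)) = -56 + 7*((2*Y)*((-1 + 0) + 5)) = -56 + 7*((2*Y)*(-1 + 5)) = -56 + 7*((2*Y)*4) = -56 + 7*(8*Y) = -56 + 56*Y)
j + 18*w(13, 1/(B(4, -3) - 12)) = 1362 + 18*(-56 + 56*13) = 1362 + 18*(-56 + 728) = 1362 + 18*672 = 1362 + 12096 = 13458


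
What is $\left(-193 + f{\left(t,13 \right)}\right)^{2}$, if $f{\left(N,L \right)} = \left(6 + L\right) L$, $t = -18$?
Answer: $2916$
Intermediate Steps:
$f{\left(N,L \right)} = L \left(6 + L\right)$
$\left(-193 + f{\left(t,13 \right)}\right)^{2} = \left(-193 + 13 \left(6 + 13\right)\right)^{2} = \left(-193 + 13 \cdot 19\right)^{2} = \left(-193 + 247\right)^{2} = 54^{2} = 2916$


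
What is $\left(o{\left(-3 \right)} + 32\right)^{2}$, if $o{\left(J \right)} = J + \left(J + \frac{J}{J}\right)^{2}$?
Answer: $1089$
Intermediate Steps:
$o{\left(J \right)} = J + \left(1 + J\right)^{2}$ ($o{\left(J \right)} = J + \left(J + 1\right)^{2} = J + \left(1 + J\right)^{2}$)
$\left(o{\left(-3 \right)} + 32\right)^{2} = \left(\left(-3 + \left(1 - 3\right)^{2}\right) + 32\right)^{2} = \left(\left(-3 + \left(-2\right)^{2}\right) + 32\right)^{2} = \left(\left(-3 + 4\right) + 32\right)^{2} = \left(1 + 32\right)^{2} = 33^{2} = 1089$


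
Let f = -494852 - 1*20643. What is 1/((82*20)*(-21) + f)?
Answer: -1/549935 ≈ -1.8184e-6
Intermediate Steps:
f = -515495 (f = -494852 - 20643 = -515495)
1/((82*20)*(-21) + f) = 1/((82*20)*(-21) - 515495) = 1/(1640*(-21) - 515495) = 1/(-34440 - 515495) = 1/(-549935) = -1/549935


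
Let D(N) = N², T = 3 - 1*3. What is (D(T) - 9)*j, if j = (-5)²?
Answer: -225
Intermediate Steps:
T = 0 (T = 3 - 3 = 0)
j = 25
(D(T) - 9)*j = (0² - 9)*25 = (0 - 9)*25 = -9*25 = -225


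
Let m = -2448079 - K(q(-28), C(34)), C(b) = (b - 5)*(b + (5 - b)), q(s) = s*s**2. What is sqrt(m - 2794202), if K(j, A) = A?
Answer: I*sqrt(5242426) ≈ 2289.6*I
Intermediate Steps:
q(s) = s**3
C(b) = -25 + 5*b (C(b) = (-5 + b)*5 = -25 + 5*b)
m = -2448224 (m = -2448079 - (-25 + 5*34) = -2448079 - (-25 + 170) = -2448079 - 1*145 = -2448079 - 145 = -2448224)
sqrt(m - 2794202) = sqrt(-2448224 - 2794202) = sqrt(-5242426) = I*sqrt(5242426)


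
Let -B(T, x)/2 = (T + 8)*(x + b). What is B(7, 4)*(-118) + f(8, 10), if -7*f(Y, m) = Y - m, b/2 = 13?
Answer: 743402/7 ≈ 1.0620e+5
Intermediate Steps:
b = 26 (b = 2*13 = 26)
f(Y, m) = -Y/7 + m/7 (f(Y, m) = -(Y - m)/7 = -Y/7 + m/7)
B(T, x) = -2*(8 + T)*(26 + x) (B(T, x) = -2*(T + 8)*(x + 26) = -2*(8 + T)*(26 + x))
B(7, 4)*(-118) + f(8, 10) = (-416 - 52*7 - 16*4 - 2*7*4)*(-118) + (-⅐*8 + (⅐)*10) = (-416 - 364 - 64 - 56)*(-118) + (-8/7 + 10/7) = -900*(-118) + 2/7 = 106200 + 2/7 = 743402/7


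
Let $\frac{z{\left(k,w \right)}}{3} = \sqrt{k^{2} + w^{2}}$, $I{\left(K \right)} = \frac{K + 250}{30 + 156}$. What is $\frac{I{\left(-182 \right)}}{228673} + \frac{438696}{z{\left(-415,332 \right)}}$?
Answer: $\frac{34}{21266589} + \frac{146232 \sqrt{41}}{3403} \approx 275.15$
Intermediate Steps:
$I{\left(K \right)} = \frac{125}{93} + \frac{K}{186}$ ($I{\left(K \right)} = \frac{250 + K}{186} = \left(250 + K\right) \frac{1}{186} = \frac{125}{93} + \frac{K}{186}$)
$z{\left(k,w \right)} = 3 \sqrt{k^{2} + w^{2}}$
$\frac{I{\left(-182 \right)}}{228673} + \frac{438696}{z{\left(-415,332 \right)}} = \frac{\frac{125}{93} + \frac{1}{186} \left(-182\right)}{228673} + \frac{438696}{3 \sqrt{\left(-415\right)^{2} + 332^{2}}} = \left(\frac{125}{93} - \frac{91}{93}\right) \frac{1}{228673} + \frac{438696}{3 \sqrt{172225 + 110224}} = \frac{34}{93} \cdot \frac{1}{228673} + \frac{438696}{3 \sqrt{282449}} = \frac{34}{21266589} + \frac{438696}{3 \cdot 83 \sqrt{41}} = \frac{34}{21266589} + \frac{438696}{249 \sqrt{41}} = \frac{34}{21266589} + 438696 \frac{\sqrt{41}}{10209} = \frac{34}{21266589} + \frac{146232 \sqrt{41}}{3403}$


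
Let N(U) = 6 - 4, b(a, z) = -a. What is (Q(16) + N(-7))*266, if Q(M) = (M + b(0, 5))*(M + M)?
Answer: 136724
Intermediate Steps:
N(U) = 2
Q(M) = 2*M² (Q(M) = (M - 1*0)*(M + M) = (M + 0)*(2*M) = M*(2*M) = 2*M²)
(Q(16) + N(-7))*266 = (2*16² + 2)*266 = (2*256 + 2)*266 = (512 + 2)*266 = 514*266 = 136724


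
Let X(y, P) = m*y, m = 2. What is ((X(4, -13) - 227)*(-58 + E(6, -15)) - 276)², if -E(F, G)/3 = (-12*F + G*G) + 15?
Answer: 15080331204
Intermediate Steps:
X(y, P) = 2*y
E(F, G) = -45 - 3*G² + 36*F (E(F, G) = -3*((-12*F + G*G) + 15) = -3*((-12*F + G²) + 15) = -3*((G² - 12*F) + 15) = -3*(15 + G² - 12*F) = -45 - 3*G² + 36*F)
((X(4, -13) - 227)*(-58 + E(6, -15)) - 276)² = ((2*4 - 227)*(-58 + (-45 - 3*(-15)² + 36*6)) - 276)² = ((8 - 227)*(-58 + (-45 - 3*225 + 216)) - 276)² = (-219*(-58 + (-45 - 675 + 216)) - 276)² = (-219*(-58 - 504) - 276)² = (-219*(-562) - 276)² = (123078 - 276)² = 122802² = 15080331204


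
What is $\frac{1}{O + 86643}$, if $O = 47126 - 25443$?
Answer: $\frac{1}{108326} \approx 9.2314 \cdot 10^{-6}$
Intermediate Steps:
$O = 21683$
$\frac{1}{O + 86643} = \frac{1}{21683 + 86643} = \frac{1}{108326}$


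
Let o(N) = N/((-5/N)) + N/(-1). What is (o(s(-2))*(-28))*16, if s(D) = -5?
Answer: 0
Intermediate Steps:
o(N) = -N - N²/5 (o(N) = N*(-N/5) + N*(-1) = -N²/5 - N = -N - N²/5)
(o(s(-2))*(-28))*16 = (-⅕*(-5)*(5 - 5)*(-28))*16 = (-⅕*(-5)*0*(-28))*16 = (0*(-28))*16 = 0*16 = 0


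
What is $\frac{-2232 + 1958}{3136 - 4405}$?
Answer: $\frac{274}{1269} \approx 0.21592$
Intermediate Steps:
$\frac{-2232 + 1958}{3136 - 4405} = - \frac{274}{-1269} = \left(-274\right) \left(- \frac{1}{1269}\right) = \frac{274}{1269}$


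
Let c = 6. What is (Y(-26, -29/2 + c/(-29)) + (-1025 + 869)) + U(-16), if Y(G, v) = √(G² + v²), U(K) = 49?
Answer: -107 + √3001673/58 ≈ -77.129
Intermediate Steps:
(Y(-26, -29/2 + c/(-29)) + (-1025 + 869)) + U(-16) = (√((-26)² + (-29/2 + 6/(-29))²) + (-1025 + 869)) + 49 = (√(676 + (-29*½ + 6*(-1/29))²) - 156) + 49 = (√(676 + (-29/2 - 6/29)²) - 156) + 49 = (√(676 + (-853/58)²) - 156) + 49 = (√(676 + 727609/3364) - 156) + 49 = (√(3001673/3364) - 156) + 49 = (√3001673/58 - 156) + 49 = (-156 + √3001673/58) + 49 = -107 + √3001673/58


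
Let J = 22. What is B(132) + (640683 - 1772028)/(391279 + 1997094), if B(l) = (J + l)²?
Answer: 56641522723/2388373 ≈ 23716.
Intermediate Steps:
B(l) = (22 + l)²
B(132) + (640683 - 1772028)/(391279 + 1997094) = (22 + 132)² + (640683 - 1772028)/(391279 + 1997094) = 154² - 1131345/2388373 = 23716 - 1131345*1/2388373 = 23716 - 1131345/2388373 = 56641522723/2388373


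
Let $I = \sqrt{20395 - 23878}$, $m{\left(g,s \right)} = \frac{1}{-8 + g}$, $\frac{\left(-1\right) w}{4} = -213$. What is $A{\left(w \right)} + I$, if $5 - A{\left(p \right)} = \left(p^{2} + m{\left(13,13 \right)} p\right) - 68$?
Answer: $- \frac{3630007}{5} + 9 i \sqrt{43} \approx -7.26 \cdot 10^{5} + 59.017 i$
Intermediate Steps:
$w = 852$ ($w = \left(-4\right) \left(-213\right) = 852$)
$A{\left(p \right)} = 73 - p^{2} - \frac{p}{5}$ ($A{\left(p \right)} = 5 - \left(\left(p^{2} + \frac{p}{-8 + 13}\right) - 68\right) = 5 - \left(\left(p^{2} + \frac{p}{5}\right) - 68\right) = 5 - \left(-68 + p^{2} + \frac{p}{5}\right) = 73 - p^{2} - \frac{p}{5}$)
$I = 9 i \sqrt{43}$ ($I = \sqrt{-3483} = 9 i \sqrt{43} \approx 59.017 i$)
$A{\left(w \right)} + I = \left(73 - 852^{2} - \frac{852}{5}\right) + 9 i \sqrt{43} = \left(73 - 725904 - \frac{852}{5}\right) + 9 i \sqrt{43} = - \frac{3630007}{5} + 9 i \sqrt{43}$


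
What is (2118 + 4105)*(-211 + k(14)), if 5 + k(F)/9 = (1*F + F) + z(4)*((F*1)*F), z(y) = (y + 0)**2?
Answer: 175613060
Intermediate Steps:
z(y) = y**2
k(F) = -45 + 18*F + 144*F**2 (k(F) = -45 + 9*((1*F + F) + 4**2*((F*1)*F)) = -45 + 9*((F + F) + 16*(F*F)) = -45 + 9*(2*F + 16*F**2) = -45 + (18*F + 144*F**2) = -45 + 18*F + 144*F**2)
(2118 + 4105)*(-211 + k(14)) = (2118 + 4105)*(-211 + (-45 + 18*14 + 144*14**2)) = 6223*(-211 + (-45 + 252 + 144*196)) = 6223*(-211 + (-45 + 252 + 28224)) = 6223*(-211 + 28431) = 6223*28220 = 175613060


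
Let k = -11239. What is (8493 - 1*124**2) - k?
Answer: 4356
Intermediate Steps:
(8493 - 1*124**2) - k = (8493 - 1*124**2) - 1*(-11239) = (8493 - 1*15376) + 11239 = (8493 - 15376) + 11239 = -6883 + 11239 = 4356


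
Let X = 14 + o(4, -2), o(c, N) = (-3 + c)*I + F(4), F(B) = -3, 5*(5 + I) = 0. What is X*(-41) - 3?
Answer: -249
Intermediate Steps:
I = -5 (I = -5 + (1/5)*0 = -5 + 0 = -5)
o(c, N) = 12 - 5*c (o(c, N) = (-3 + c)*(-5) - 3 = (15 - 5*c) - 3 = 12 - 5*c)
X = 6 (X = 14 + (12 - 5*4) = 14 + (12 - 20) = 14 - 8 = 6)
X*(-41) - 3 = 6*(-41) - 3 = -246 - 3 = -249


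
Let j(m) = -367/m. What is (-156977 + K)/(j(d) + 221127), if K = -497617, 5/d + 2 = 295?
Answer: -1636485/499052 ≈ -3.2792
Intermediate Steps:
d = 5/293 (d = 5/(-2 + 295) = 5/293 ≈ 0.017065)
(-156977 + K)/(j(d) + 221127) = (-156977 - 497617)/(-367/5/293 + 221127) = -654594/(-367*293/5 + 221127) = -654594/(-107531/5 + 221127) = -654594/998104/5 = -654594*5/998104 = -1636485/499052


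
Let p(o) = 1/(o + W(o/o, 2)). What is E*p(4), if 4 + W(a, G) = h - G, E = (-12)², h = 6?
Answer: 36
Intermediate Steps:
E = 144
W(a, G) = 2 - G (W(a, G) = -4 + (6 - G) = 2 - G)
p(o) = 1/o (p(o) = 1/(o + (2 - 1*2)) = 1/(o + (2 - 2)) = 1/(o + 0) = 1/o)
E*p(4) = 144/4 = 144*(¼) = 36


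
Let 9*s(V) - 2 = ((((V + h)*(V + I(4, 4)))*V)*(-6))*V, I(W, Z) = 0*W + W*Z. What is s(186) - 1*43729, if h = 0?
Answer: -7799439031/9 ≈ -8.6660e+8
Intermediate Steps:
I(W, Z) = W*Z (I(W, Z) = 0 + W*Z = W*Z)
s(V) = 2/9 - 2*V**3*(16 + V)/3 (s(V) = 2/9 + (((((V + 0)*(V + 4*4))*V)*(-6))*V)/9 = 2/9 + ((((V*(V + 16))*V)*(-6))*V)/9 = 2/9 + ((((V*(16 + V))*V)*(-6))*V)/9 = 2/9 + (((V**2*(16 + V))*(-6))*V)/9 = 2/9 + ((-6*V**2*(16 + V))*V)/9 = 2/9 + (-6*V**3*(16 + V))/9 = 2/9 - 2*V**3*(16 + V)/3)
s(186) - 1*43729 = (2/9 - 32/3*186**3 - 2/3*186**4) - 1*43729 = (2/9 - 32/3*6434856 - 2/3*1196883216) - 43729 = (2/9 - 68638464 - 797922144) - 43729 = -7799045470/9 - 43729 = -7799439031/9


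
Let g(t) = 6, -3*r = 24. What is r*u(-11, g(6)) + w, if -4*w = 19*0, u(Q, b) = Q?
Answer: 88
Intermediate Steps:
r = -8 (r = -⅓*24 = -8)
w = 0 (w = -19*0/4 = -¼*0 = 0)
r*u(-11, g(6)) + w = -8*(-11) + 0 = 88 + 0 = 88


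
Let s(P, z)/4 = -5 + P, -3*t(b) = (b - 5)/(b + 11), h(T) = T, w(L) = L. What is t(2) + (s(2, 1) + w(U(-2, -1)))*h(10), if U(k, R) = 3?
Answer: -1169/13 ≈ -89.923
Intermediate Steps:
t(b) = -(-5 + b)/(3*(11 + b)) (t(b) = -(b - 5)/(3*(b + 11)) = -(-5 + b)/(3*(11 + b)))
s(P, z) = -20 + 4*P (s(P, z) = 4*(-5 + P) = -20 + 4*P)
t(2) + (s(2, 1) + w(U(-2, -1)))*h(10) = (5 - 1*2)/(3*(11 + 2)) + ((-20 + 4*2) + 3)*10 = (⅓)*(5 - 2)/13 + ((-20 + 8) + 3)*10 = (⅓)*(1/13)*3 + (-12 + 3)*10 = 1/13 - 9*10 = 1/13 - 90 = -1169/13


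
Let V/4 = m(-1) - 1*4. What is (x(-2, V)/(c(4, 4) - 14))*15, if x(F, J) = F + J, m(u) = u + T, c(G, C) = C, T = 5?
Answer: 3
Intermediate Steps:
m(u) = 5 + u (m(u) = u + 5 = 5 + u)
V = 0 (V = 4*((5 - 1) - 1*4) = 4*(4 - 4) = 4*0 = 0)
(x(-2, V)/(c(4, 4) - 14))*15 = ((-2 + 0)/(4 - 14))*15 = (-2/(-10))*15 = -⅒*(-2)*15 = (⅕)*15 = 3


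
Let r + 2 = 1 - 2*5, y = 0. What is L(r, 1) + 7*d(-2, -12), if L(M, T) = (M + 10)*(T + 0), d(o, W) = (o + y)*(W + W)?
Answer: 335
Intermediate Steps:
d(o, W) = 2*W*o (d(o, W) = (o + 0)*(W + W) = o*(2*W) = 2*W*o)
r = -11 (r = -2 + (1 - 2*5) = -2 + (1 - 10) = -2 - 9 = -11)
L(M, T) = T*(10 + M) (L(M, T) = (10 + M)*T = T*(10 + M))
L(r, 1) + 7*d(-2, -12) = 1*(10 - 11) + 7*(2*(-12)*(-2)) = 1*(-1) + 7*48 = -1 + 336 = 335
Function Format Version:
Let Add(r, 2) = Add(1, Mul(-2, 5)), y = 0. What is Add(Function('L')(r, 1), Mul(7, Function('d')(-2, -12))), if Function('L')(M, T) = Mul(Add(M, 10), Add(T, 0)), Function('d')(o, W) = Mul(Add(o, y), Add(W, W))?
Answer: 335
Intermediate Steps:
Function('d')(o, W) = Mul(2, W, o) (Function('d')(o, W) = Mul(Add(o, 0), Add(W, W)) = Mul(o, Mul(2, W)) = Mul(2, W, o))
r = -11 (r = Add(-2, Add(1, Mul(-2, 5))) = Add(-2, Add(1, -10)) = Add(-2, -9) = -11)
Function('L')(M, T) = Mul(T, Add(10, M)) (Function('L')(M, T) = Mul(Add(10, M), T) = Mul(T, Add(10, M)))
Add(Function('L')(r, 1), Mul(7, Function('d')(-2, -12))) = Add(Mul(1, Add(10, -11)), Mul(7, Mul(2, -12, -2))) = Add(Mul(1, -1), Mul(7, 48)) = Add(-1, 336) = 335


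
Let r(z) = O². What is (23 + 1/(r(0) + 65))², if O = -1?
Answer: 2307361/4356 ≈ 529.70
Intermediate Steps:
r(z) = 1 (r(z) = (-1)² = 1)
(23 + 1/(r(0) + 65))² = (23 + 1/(1 + 65))² = (23 + 1/66)² = (1519/66)² = 2307361/4356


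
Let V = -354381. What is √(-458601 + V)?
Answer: I*√812982 ≈ 901.66*I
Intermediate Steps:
√(-458601 + V) = √(-458601 - 354381) = √(-812982) = I*√812982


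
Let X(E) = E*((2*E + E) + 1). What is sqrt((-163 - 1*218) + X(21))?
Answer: 3*sqrt(107) ≈ 31.032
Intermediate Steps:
X(E) = E*(1 + 3*E) (X(E) = E*(3*E + 1) = E*(1 + 3*E))
sqrt((-163 - 1*218) + X(21)) = sqrt((-163 - 1*218) + 21*(1 + 3*21)) = sqrt((-163 - 218) + 21*(1 + 63)) = sqrt(-381 + 21*64) = sqrt(-381 + 1344) = sqrt(963) = 3*sqrt(107)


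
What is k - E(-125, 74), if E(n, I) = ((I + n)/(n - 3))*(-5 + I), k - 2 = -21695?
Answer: -2780223/128 ≈ -21721.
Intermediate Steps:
k = -21693 (k = 2 - 21695 = -21693)
E(n, I) = (-5 + I)*(I + n)/(-3 + n) (E(n, I) = ((I + n)/(-3 + n))*(-5 + I) = (-5 + I)*(I + n)/(-3 + n))
k - E(-125, 74) = -21693 - (74**2 - 5*74 - 5*(-125) + 74*(-125))/(-3 - 125) = -21693 - (5476 - 370 + 625 - 9250)/(-128) = -21693 - (-1)*(-3519)/128 = -21693 - 1*3519/128 = -21693 - 3519/128 = -2780223/128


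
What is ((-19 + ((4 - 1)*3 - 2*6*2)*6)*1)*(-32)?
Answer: 3488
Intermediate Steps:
((-19 + ((4 - 1)*3 - 2*6*2)*6)*1)*(-32) = ((-19 + (3*3 - 12*2)*6)*1)*(-32) = ((-19 + (9 - 24)*6)*1)*(-32) = ((-19 - 15*6)*1)*(-32) = ((-19 - 90)*1)*(-32) = -109*1*(-32) = -109*(-32) = 3488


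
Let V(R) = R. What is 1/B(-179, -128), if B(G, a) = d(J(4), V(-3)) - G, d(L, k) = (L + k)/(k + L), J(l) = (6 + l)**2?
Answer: 1/180 ≈ 0.0055556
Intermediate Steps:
d(L, k) = 1 (d(L, k) = (L + k)/(L + k) = 1)
B(G, a) = 1 - G
1/B(-179, -128) = 1/(1 - 1*(-179)) = 1/(1 + 179) = 1/180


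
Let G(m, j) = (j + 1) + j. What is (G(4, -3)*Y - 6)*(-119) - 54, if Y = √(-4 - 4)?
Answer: 660 + 1190*I*√2 ≈ 660.0 + 1682.9*I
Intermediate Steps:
Y = 2*I*√2 (Y = √(-8) = 2*I*√2 ≈ 2.8284*I)
G(m, j) = 1 + 2*j (G(m, j) = (1 + j) + j = 1 + 2*j)
(G(4, -3)*Y - 6)*(-119) - 54 = ((1 + 2*(-3))*(2*I*√2) - 6)*(-119) - 54 = ((1 - 6)*(2*I*√2) - 6)*(-119) - 54 = (-10*I*√2 - 6)*(-119) - 54 = (-6 - 10*I*√2)*(-119) - 54 = (714 + 1190*I*√2) - 54 = 660 + 1190*I*√2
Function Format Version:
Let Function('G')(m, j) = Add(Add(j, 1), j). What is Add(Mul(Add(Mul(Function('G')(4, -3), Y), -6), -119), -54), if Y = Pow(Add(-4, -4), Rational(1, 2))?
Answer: Add(660, Mul(1190, I, Pow(2, Rational(1, 2)))) ≈ Add(660.00, Mul(1682.9, I))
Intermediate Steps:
Y = Mul(2, I, Pow(2, Rational(1, 2))) (Y = Pow(-8, Rational(1, 2)) = Mul(2, I, Pow(2, Rational(1, 2))) ≈ Mul(2.8284, I))
Function('G')(m, j) = Add(1, Mul(2, j)) (Function('G')(m, j) = Add(Add(1, j), j) = Add(1, Mul(2, j)))
Add(Mul(Add(Mul(Function('G')(4, -3), Y), -6), -119), -54) = Add(Mul(Add(Mul(Add(1, Mul(2, -3)), Mul(2, I, Pow(2, Rational(1, 2)))), -6), -119), -54) = Add(Mul(Add(Mul(Add(1, -6), Mul(2, I, Pow(2, Rational(1, 2)))), -6), -119), -54) = Add(Mul(Add(Mul(-5, Mul(2, I, Pow(2, Rational(1, 2)))), -6), -119), -54) = Add(Mul(Add(Mul(-10, I, Pow(2, Rational(1, 2))), -6), -119), -54) = Add(Mul(Add(-6, Mul(-10, I, Pow(2, Rational(1, 2)))), -119), -54) = Add(Add(714, Mul(1190, I, Pow(2, Rational(1, 2)))), -54) = Add(660, Mul(1190, I, Pow(2, Rational(1, 2))))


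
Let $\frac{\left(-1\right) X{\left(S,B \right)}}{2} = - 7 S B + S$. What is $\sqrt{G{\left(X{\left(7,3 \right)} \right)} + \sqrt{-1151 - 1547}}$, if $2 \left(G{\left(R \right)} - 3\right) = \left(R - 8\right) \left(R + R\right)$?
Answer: $\sqrt{76163 + i \sqrt{2698}} \approx 275.98 + 0.0941 i$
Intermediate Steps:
$X{\left(S,B \right)} = - 2 S + 14 B S$ ($X{\left(S,B \right)} = - 2 \left(- 7 S B + S\right) = - 2 \left(- 7 B S + S\right) = - 2 \left(S - 7 B S\right) = - 2 S + 14 B S$)
$G{\left(R \right)} = 3 + R \left(-8 + R\right)$ ($G{\left(R \right)} = 3 + \frac{\left(R - 8\right) \left(R + R\right)}{2} = 3 + \frac{\left(-8 + R\right) 2 R}{2} = 3 + \frac{2 R \left(-8 + R\right)}{2} = 3 + R \left(-8 + R\right)$)
$\sqrt{G{\left(X{\left(7,3 \right)} \right)} + \sqrt{-1151 - 1547}} = \sqrt{\left(3 + \left(2 \cdot 7 \left(-1 + 7 \cdot 3\right)\right)^{2} - 8 \cdot 2 \cdot 7 \left(-1 + 7 \cdot 3\right)\right) + \sqrt{-1151 - 1547}} = \sqrt{\left(3 + \left(2 \cdot 7 \left(-1 + 21\right)\right)^{2} - 8 \cdot 2 \cdot 7 \left(-1 + 21\right)\right) + \sqrt{-2698}} = \sqrt{\left(3 + \left(2 \cdot 7 \cdot 20\right)^{2} - 8 \cdot 2 \cdot 7 \cdot 20\right) + i \sqrt{2698}} = \sqrt{\left(3 + 280^{2} - 2240\right) + i \sqrt{2698}} = \sqrt{\left(3 + 78400 - 2240\right) + i \sqrt{2698}} = \sqrt{76163 + i \sqrt{2698}}$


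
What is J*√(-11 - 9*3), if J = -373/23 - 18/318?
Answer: -19838*I*√38/1219 ≈ -100.32*I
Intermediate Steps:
J = -19838/1219 (J = -373*1/23 - 18*1/318 = -373/23 - 3/53 = -19838/1219 ≈ -16.274)
J*√(-11 - 9*3) = -19838*√(-11 - 9*3)/1219 = -19838*√(-11 - 27)/1219 = -19838*I*√38/1219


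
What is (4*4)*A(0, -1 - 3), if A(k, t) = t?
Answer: -64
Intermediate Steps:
(4*4)*A(0, -1 - 3) = (4*4)*(-1 - 3) = 16*(-4) = -64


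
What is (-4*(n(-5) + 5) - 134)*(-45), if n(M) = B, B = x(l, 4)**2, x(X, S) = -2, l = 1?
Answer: 7650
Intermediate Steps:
B = 4 (B = (-2)**2 = 4)
n(M) = 4
(-4*(n(-5) + 5) - 134)*(-45) = (-4*(4 + 5) - 134)*(-45) = (-4*9 - 134)*(-45) = (-36 - 134)*(-45) = -170*(-45) = 7650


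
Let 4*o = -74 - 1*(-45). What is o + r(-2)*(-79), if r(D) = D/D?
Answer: -345/4 ≈ -86.250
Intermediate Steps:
r(D) = 1
o = -29/4 (o = (-74 - 1*(-45))/4 = (-74 + 45)/4 = (1/4)*(-29) = -29/4 ≈ -7.2500)
o + r(-2)*(-79) = -29/4 + 1*(-79) = -29/4 - 79 = -345/4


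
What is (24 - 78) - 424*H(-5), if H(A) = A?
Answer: 2066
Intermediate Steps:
(24 - 78) - 424*H(-5) = (24 - 78) - 424*(-5) = -54 + 2120 = 2066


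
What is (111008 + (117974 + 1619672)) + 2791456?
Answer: 4640110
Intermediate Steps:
(111008 + (117974 + 1619672)) + 2791456 = (111008 + 1737646) + 2791456 = 1848654 + 2791456 = 4640110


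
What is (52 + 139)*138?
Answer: 26358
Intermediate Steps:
(52 + 139)*138 = 191*138 = 26358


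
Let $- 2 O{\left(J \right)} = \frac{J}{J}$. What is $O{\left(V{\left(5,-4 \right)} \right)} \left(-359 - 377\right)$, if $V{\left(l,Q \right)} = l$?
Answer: $368$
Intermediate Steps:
$O{\left(J \right)} = - \frac{1}{2}$ ($O{\left(J \right)} = - \frac{J \frac{1}{J}}{2} = \left(- \frac{1}{2}\right) 1 = - \frac{1}{2}$)
$O{\left(V{\left(5,-4 \right)} \right)} \left(-359 - 377\right) = - \frac{-359 - 377}{2} = \left(- \frac{1}{2}\right) \left(-736\right) = 368$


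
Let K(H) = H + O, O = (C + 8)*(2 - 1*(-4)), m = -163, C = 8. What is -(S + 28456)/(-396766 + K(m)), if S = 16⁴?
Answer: 93992/396833 ≈ 0.23686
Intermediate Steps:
O = 96 (O = (8 + 8)*(2 - 1*(-4)) = 16*(2 + 4) = 16*6 = 96)
K(H) = 96 + H (K(H) = H + 96 = 96 + H)
S = 65536
-(S + 28456)/(-396766 + K(m)) = -(65536 + 28456)/(-396766 + (96 - 163)) = -93992/(-396766 - 67) = -93992/(-396833) = -93992*(-1)/396833 = -1*(-93992/396833) = 93992/396833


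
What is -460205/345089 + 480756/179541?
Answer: 27759313793/20652541383 ≈ 1.3441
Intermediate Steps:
-460205/345089 + 480756/179541 = -460205*1/345089 + 480756*(1/179541) = -460205/345089 + 160252/59847 = 27759313793/20652541383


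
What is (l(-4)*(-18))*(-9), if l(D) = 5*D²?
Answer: 12960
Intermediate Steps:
(l(-4)*(-18))*(-9) = ((5*(-4)²)*(-18))*(-9) = ((5*16)*(-18))*(-9) = (80*(-18))*(-9) = -1440*(-9) = 12960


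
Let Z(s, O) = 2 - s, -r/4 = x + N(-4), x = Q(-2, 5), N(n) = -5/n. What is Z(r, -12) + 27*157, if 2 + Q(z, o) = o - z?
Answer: 4266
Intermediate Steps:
Q(z, o) = -2 + o - z (Q(z, o) = -2 + (o - z) = -2 + o - z)
x = 5 (x = -2 + 5 - 1*(-2) = -2 + 5 + 2 = 5)
r = -25 (r = -4*(5 - 5/(-4)) = -4*(5 - 5*(-¼)) = -4*(5 + 5/4) = -4*25/4 = -25)
Z(r, -12) + 27*157 = (2 - 1*(-25)) + 27*157 = (2 + 25) + 4239 = 27 + 4239 = 4266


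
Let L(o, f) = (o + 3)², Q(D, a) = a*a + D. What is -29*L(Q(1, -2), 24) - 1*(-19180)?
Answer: 17324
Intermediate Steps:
Q(D, a) = D + a² (Q(D, a) = a² + D = D + a²)
L(o, f) = (3 + o)²
-29*L(Q(1, -2), 24) - 1*(-19180) = -29*(3 + (1 + (-2)²))² - 1*(-19180) = -29*(3 + (1 + 4))² + 19180 = -29*(3 + 5)² + 19180 = -29*8² + 19180 = -29*64 + 19180 = -1856 + 19180 = 17324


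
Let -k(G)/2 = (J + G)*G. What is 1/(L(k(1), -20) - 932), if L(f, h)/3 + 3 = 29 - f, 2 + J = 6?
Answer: -1/824 ≈ -0.0012136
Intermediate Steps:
J = 4 (J = -2 + 6 = 4)
k(G) = -2*G*(4 + G) (k(G) = -2*(4 + G)*G = -2*G*(4 + G))
L(f, h) = 78 - 3*f (L(f, h) = -9 + 3*(29 - f) = -9 + (87 - 3*f) = 78 - 3*f)
1/(L(k(1), -20) - 932) = 1/((78 - (-6)*(4 + 1)) - 932) = 1/((78 - (-6)*5) - 932) = 1/((78 - 3*(-10)) - 932) = 1/((78 + 30) - 932) = 1/(108 - 932) = 1/(-824) = -1/824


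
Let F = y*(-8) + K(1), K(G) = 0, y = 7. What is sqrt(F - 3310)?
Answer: 3*I*sqrt(374) ≈ 58.017*I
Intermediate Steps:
F = -56 (F = 7*(-8) + 0 = -56 + 0 = -56)
sqrt(F - 3310) = sqrt(-56 - 3310) = sqrt(-3366) = 3*I*sqrt(374)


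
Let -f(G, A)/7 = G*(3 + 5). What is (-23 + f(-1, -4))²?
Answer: 1089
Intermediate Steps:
f(G, A) = -56*G (f(G, A) = -7*G*(3 + 5) = -7*G*8 = -56*G)
(-23 + f(-1, -4))² = (-23 - 56*(-1))² = (-23 + 56)² = 33² = 1089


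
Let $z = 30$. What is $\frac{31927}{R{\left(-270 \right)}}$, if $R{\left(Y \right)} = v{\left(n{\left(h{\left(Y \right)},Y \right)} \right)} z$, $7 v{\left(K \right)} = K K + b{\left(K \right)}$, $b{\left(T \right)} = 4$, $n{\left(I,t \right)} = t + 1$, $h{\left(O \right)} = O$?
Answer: $\frac{223489}{2170950} \approx 0.10295$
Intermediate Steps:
$n{\left(I,t \right)} = 1 + t$
$v{\left(K \right)} = \frac{4}{7} + \frac{K^{2}}{7}$ ($v{\left(K \right)} = \frac{K K + 4}{7} = \frac{K^{2} + 4}{7} = \frac{4 + K^{2}}{7} = \frac{4}{7} + \frac{K^{2}}{7}$)
$R{\left(Y \right)} = \frac{120}{7} + \frac{30 \left(1 + Y\right)^{2}}{7}$ ($R{\left(Y \right)} = \left(\frac{4}{7} + \frac{\left(1 + Y\right)^{2}}{7}\right) 30 = \frac{120}{7} + \frac{30 \left(1 + Y\right)^{2}}{7}$)
$\frac{31927}{R{\left(-270 \right)}} = \frac{31927}{\frac{120}{7} + \frac{30 \left(1 - 270\right)^{2}}{7}} = \frac{31927}{\frac{120}{7} + \frac{30 \left(-269\right)^{2}}{7}} = \frac{31927}{\frac{120}{7} + \frac{30}{7} \cdot 72361} = \frac{31927}{\frac{120}{7} + \frac{2170830}{7}} = \frac{31927}{\frac{2170950}{7}} = 31927 \cdot \frac{7}{2170950} = \frac{223489}{2170950}$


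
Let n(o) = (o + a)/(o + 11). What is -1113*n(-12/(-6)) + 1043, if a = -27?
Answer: 41384/13 ≈ 3183.4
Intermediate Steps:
n(o) = (-27 + o)/(11 + o) (n(o) = (o - 27)/(o + 11) = (-27 + o)/(11 + o))
-1113*n(-12/(-6)) + 1043 = -1113*(-27 - 12/(-6))/(11 - 12/(-6)) + 1043 = -1113*(-27 - 12*(-⅙))/(11 - 12*(-⅙)) + 1043 = -1113*(-27 + 2)/(11 + 2) + 1043 = -1113*(-25)/13 + 1043 = -1113*(-25/13) + 1043 = 27825/13 + 1043 = 41384/13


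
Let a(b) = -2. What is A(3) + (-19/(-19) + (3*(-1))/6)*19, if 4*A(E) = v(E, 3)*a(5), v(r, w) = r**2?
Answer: 5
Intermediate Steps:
A(E) = -E**2/2 (A(E) = (E**2*(-2))/4 = (-2*E**2)/4 = -E**2/2)
A(3) + (-19/(-19) + (3*(-1))/6)*19 = -1/2*3**2 + (-19/(-19) + (3*(-1))/6)*19 = -1/2*9 + (-19*(-1/19) - 3*1/6)*19 = -9/2 + (1 - 1/2)*19 = -9/2 + (1/2)*19 = -9/2 + 19/2 = 5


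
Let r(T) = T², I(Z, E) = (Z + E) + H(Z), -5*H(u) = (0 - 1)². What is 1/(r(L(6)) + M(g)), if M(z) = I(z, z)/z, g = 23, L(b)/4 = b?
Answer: 115/66469 ≈ 0.0017301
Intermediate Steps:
L(b) = 4*b
H(u) = -⅕ (H(u) = -(0 - 1)²/5 = -⅕*(-1)² = -⅕*1 = -⅕)
I(Z, E) = -⅕ + E + Z (I(Z, E) = (Z + E) - ⅕ = (E + Z) - ⅕ = -⅕ + E + Z)
M(z) = (-⅕ + 2*z)/z (M(z) = (-⅕ + z + z)/z = (-⅕ + 2*z)/z)
1/(r(L(6)) + M(g)) = 1/((4*6)² + (2 - ⅕/23)) = 1/(24² + (2 - ⅕*1/23)) = 1/(576 + (2 - 1/115)) = 1/(576 + 229/115) = 1/(66469/115) = 115/66469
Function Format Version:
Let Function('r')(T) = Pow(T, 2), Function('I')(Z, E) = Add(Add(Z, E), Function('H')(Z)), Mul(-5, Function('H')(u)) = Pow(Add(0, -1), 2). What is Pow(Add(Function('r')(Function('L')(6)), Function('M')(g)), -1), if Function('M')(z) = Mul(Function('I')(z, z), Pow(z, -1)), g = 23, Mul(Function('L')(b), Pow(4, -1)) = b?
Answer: Rational(115, 66469) ≈ 0.0017301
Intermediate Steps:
Function('L')(b) = Mul(4, b)
Function('H')(u) = Rational(-1, 5) (Function('H')(u) = Mul(Rational(-1, 5), Pow(Add(0, -1), 2)) = Mul(Rational(-1, 5), Pow(-1, 2)) = Mul(Rational(-1, 5), 1) = Rational(-1, 5))
Function('I')(Z, E) = Add(Rational(-1, 5), E, Z) (Function('I')(Z, E) = Add(Add(Z, E), Rational(-1, 5)) = Add(Add(E, Z), Rational(-1, 5)) = Add(Rational(-1, 5), E, Z))
Function('M')(z) = Mul(Pow(z, -1), Add(Rational(-1, 5), Mul(2, z))) (Function('M')(z) = Mul(Add(Rational(-1, 5), z, z), Pow(z, -1)) = Mul(Add(Rational(-1, 5), Mul(2, z)), Pow(z, -1)) = Mul(Pow(z, -1), Add(Rational(-1, 5), Mul(2, z))))
Pow(Add(Function('r')(Function('L')(6)), Function('M')(g)), -1) = Pow(Add(Pow(Mul(4, 6), 2), Add(2, Mul(Rational(-1, 5), Pow(23, -1)))), -1) = Pow(Add(Pow(24, 2), Add(2, Mul(Rational(-1, 5), Rational(1, 23)))), -1) = Pow(Add(576, Add(2, Rational(-1, 115))), -1) = Pow(Add(576, Rational(229, 115)), -1) = Pow(Rational(66469, 115), -1) = Rational(115, 66469)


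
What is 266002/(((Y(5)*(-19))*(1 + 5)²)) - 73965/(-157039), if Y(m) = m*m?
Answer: -20253943289/1342683450 ≈ -15.085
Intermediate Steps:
Y(m) = m²
266002/(((Y(5)*(-19))*(1 + 5)²)) - 73965/(-157039) = 266002/(((5²*(-19))*(1 + 5)²)) - 73965/(-157039) = 266002/(((25*(-19))*6²)) - 73965*(-1/157039) = 266002/((-475*36)) + 73965/157039 = 266002/(-17100) + 73965/157039 = 266002*(-1/17100) + 73965/157039 = -133001/8550 + 73965/157039 = -20253943289/1342683450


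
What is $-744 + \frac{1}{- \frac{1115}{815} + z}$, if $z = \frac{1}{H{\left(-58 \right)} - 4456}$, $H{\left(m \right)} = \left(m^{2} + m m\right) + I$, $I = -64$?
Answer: $- \frac{366572328}{492221} \approx -744.73$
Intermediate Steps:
$H{\left(m \right)} = -64 + 2 m^{2}$ ($H{\left(m \right)} = \left(m^{2} + m m\right) - 64 = \left(m^{2} + m^{2}\right) - 64 = 2 m^{2} - 64 = -64 + 2 m^{2}$)
$z = \frac{1}{2208}$ ($z = \frac{1}{\left(-64 + 2 \left(-58\right)^{2}\right) - 4456} = \frac{1}{\left(-64 + 2 \cdot 3364\right) - 4456} = \frac{1}{\left(-64 + 6728\right) - 4456} = \frac{1}{6664 - 4456} = \frac{1}{2208} \approx 0.0004529$)
$-744 + \frac{1}{- \frac{1115}{815} + z} = -744 + \frac{1}{- \frac{1115}{815} + \frac{1}{2208}} = -744 + \frac{1}{\left(-1115\right) \frac{1}{815} + \frac{1}{2208}} = -744 + \frac{1}{- \frac{223}{163} + \frac{1}{2208}} = -744 + \frac{1}{- \frac{492221}{359904}} = -744 - \frac{359904}{492221} = - \frac{366572328}{492221}$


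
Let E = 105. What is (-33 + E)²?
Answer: 5184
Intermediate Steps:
(-33 + E)² = (-33 + 105)² = 72² = 5184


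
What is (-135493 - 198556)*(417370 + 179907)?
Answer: -199519784573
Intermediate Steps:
(-135493 - 198556)*(417370 + 179907) = -334049*597277 = -199519784573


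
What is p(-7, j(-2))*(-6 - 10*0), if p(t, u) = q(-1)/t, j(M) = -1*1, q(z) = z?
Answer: -6/7 ≈ -0.85714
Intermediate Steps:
j(M) = -1
p(t, u) = -1/t
p(-7, j(-2))*(-6 - 10*0) = (-1/(-7))*(-6 - 10*0) = (-1*(-⅐))*(-6 + 0) = (⅐)*(-6) = -6/7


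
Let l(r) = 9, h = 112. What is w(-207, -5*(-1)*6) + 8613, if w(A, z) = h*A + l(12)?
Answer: -14562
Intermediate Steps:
w(A, z) = 9 + 112*A (w(A, z) = 112*A + 9 = 9 + 112*A)
w(-207, -5*(-1)*6) + 8613 = (9 + 112*(-207)) + 8613 = (9 - 23184) + 8613 = -23175 + 8613 = -14562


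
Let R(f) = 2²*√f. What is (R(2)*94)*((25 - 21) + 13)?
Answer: 6392*√2 ≈ 9039.7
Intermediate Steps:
R(f) = 4*√f
(R(2)*94)*((25 - 21) + 13) = ((4*√2)*94)*((25 - 21) + 13) = (376*√2)*(4 + 13) = (376*√2)*17 = 6392*√2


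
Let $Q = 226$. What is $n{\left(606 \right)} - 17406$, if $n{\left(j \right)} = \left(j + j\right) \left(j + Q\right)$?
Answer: $990978$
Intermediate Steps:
$n{\left(j \right)} = 2 j \left(226 + j\right)$ ($n{\left(j \right)} = \left(j + j\right) \left(j + 226\right) = 2 j \left(226 + j\right)$)
$n{\left(606 \right)} - 17406 = 2 \cdot 606 \left(226 + 606\right) - 17406 = 2 \cdot 606 \cdot 832 - 17406 = 1008384 - 17406 = 990978$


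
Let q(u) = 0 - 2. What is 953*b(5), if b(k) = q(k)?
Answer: -1906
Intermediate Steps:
q(u) = -2
b(k) = -2
953*b(5) = 953*(-2) = -1906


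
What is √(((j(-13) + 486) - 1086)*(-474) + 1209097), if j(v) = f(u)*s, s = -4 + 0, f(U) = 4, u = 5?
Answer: √1501081 ≈ 1225.2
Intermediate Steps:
s = -4
j(v) = -16 (j(v) = 4*(-4) = -16)
√(((j(-13) + 486) - 1086)*(-474) + 1209097) = √(((-16 + 486) - 1086)*(-474) + 1209097) = √((470 - 1086)*(-474) + 1209097) = √(-616*(-474) + 1209097) = √(291984 + 1209097) = √1501081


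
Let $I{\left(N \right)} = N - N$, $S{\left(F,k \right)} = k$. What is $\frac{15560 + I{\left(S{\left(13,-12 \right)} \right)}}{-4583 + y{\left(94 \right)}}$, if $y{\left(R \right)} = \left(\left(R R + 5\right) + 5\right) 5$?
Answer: $\frac{15560}{39647} \approx 0.39246$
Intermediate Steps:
$I{\left(N \right)} = 0$
$y{\left(R \right)} = 50 + 5 R^{2}$ ($y{\left(R \right)} = \left(\left(R^{2} + 5\right) + 5\right) 5 = \left(\left(5 + R^{2}\right) + 5\right) 5 = \left(10 + R^{2}\right) 5 = 50 + 5 R^{2}$)
$\frac{15560 + I{\left(S{\left(13,-12 \right)} \right)}}{-4583 + y{\left(94 \right)}} = \frac{15560 + 0}{-4583 + \left(50 + 5 \cdot 94^{2}\right)} = \frac{15560}{-4583 + \left(50 + 5 \cdot 8836\right)} = \frac{15560}{-4583 + \left(50 + 44180\right)} = \frac{15560}{-4583 + 44230} = \frac{15560}{39647}$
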